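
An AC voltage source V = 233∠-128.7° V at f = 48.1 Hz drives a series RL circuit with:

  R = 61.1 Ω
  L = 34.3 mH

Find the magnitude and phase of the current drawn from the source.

Step 1 — Angular frequency: ω = 2π·f = 2π·48.1 = 302.2 rad/s.
Step 2 — Component impedances:
  R: Z = R = 61.1 Ω
  L: Z = jωL = j·302.2·0.0343 = 0 + j10.37 Ω
Step 3 — Series combination: Z_total = R + L = 61.1 + j10.37 Ω = 61.97∠9.6° Ω.
Step 4 — Source phasor: V = 233∠-128.7° V = -145.7 - j181.8 V.
Step 5 — Ohm's law: I = V / Z_total = (-145.7 - j181.8) / (61.1 + j10.37) = -2.808 - j2.5 A.
Step 6 — Convert to polar: |I| = 3.76 A, ∠I = -138.3°.

I = 3.76∠-138.3° A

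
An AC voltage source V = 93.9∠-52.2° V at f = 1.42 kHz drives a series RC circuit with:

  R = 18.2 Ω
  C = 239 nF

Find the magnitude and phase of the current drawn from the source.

Step 1 — Angular frequency: ω = 2π·f = 2π·1420 = 8922 rad/s.
Step 2 — Component impedances:
  R: Z = R = 18.2 Ω
  C: Z = 1/(jωC) = -j/(ω·C) = 0 - j469 Ω
Step 3 — Series combination: Z_total = R + C = 18.2 - j469 Ω = 469.3∠-87.8° Ω.
Step 4 — Source phasor: V = 93.9∠-52.2° V = 57.55 - j74.2 V.
Step 5 — Ohm's law: I = V / Z_total = (57.55 - j74.2) / (18.2 - j469) = 0.1627 + j0.1164 A.
Step 6 — Convert to polar: |I| = 0.2001 A, ∠I = 35.6°.

I = 0.2001∠35.6° A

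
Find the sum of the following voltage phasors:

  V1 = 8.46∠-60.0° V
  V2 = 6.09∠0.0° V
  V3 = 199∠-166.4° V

Step 1 — Convert each phasor to rectangular form:
  V1 = 8.46·(cos(-60.0°) + j·sin(-60.0°)) = 4.23 - j7.327 V
  V2 = 6.09·(cos(0.0°) + j·sin(0.0°)) = 6.09 V
  V3 = 199·(cos(-166.4°) + j·sin(-166.4°)) = -193.4 - j46.79 V
Step 2 — Sum components: V_total = -183.1 - j54.12 V.
Step 3 — Convert to polar: |V_total| = 190.9 V, ∠V_total = -163.5°.

V_total = 190.9∠-163.5° V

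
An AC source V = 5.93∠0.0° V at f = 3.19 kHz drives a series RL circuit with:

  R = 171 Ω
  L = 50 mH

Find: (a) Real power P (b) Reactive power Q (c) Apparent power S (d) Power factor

Step 1 — Angular frequency: ω = 2π·f = 2π·3190 = 2.004e+04 rad/s.
Step 2 — Component impedances:
  R: Z = R = 171 Ω
  L: Z = jωL = j·2.004e+04·0.05 = 0 + j1002 Ω
Step 3 — Series combination: Z_total = R + L = 171 + j1002 Ω = 1017∠80.3° Ω.
Step 4 — Source phasor: V = 5.93∠0.0° V = 5.93 V.
Step 5 — Current: I = V / Z = 0.0009811 - j0.00575 A = 0.005833∠-80.3° A.
Step 6 — Complex power: S = V·I* = 0.005818 + j0.0341 VA.
Step 7 — Real power: P = Re(S) = 0.005818 W.
Step 8 — Reactive power: Q = Im(S) = 0.0341 VAR.
Step 9 — Apparent power: |S| = 0.03459 VA.
Step 10 — Power factor: PF = P/|S| = 0.1682 (lagging).

(a) P = 0.005818 W  (b) Q = 0.0341 VAR  (c) S = 0.03459 VA  (d) PF = 0.1682 (lagging)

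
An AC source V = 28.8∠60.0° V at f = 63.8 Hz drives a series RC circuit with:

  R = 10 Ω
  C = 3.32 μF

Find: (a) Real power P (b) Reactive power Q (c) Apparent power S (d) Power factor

Step 1 — Angular frequency: ω = 2π·f = 2π·63.8 = 400.9 rad/s.
Step 2 — Component impedances:
  R: Z = R = 10 Ω
  C: Z = 1/(jωC) = -j/(ω·C) = 0 - j751.4 Ω
Step 3 — Series combination: Z_total = R + C = 10 - j751.4 Ω = 751.4∠-89.2° Ω.
Step 4 — Source phasor: V = 28.8∠60.0° V = 14.4 + j24.94 V.
Step 5 — Current: I = V / Z = -0.03293 + j0.0196 A = 0.03833∠149.2° A.
Step 6 — Complex power: S = V·I* = 0.01469 - j1.104 VA.
Step 7 — Real power: P = Re(S) = 0.01469 W.
Step 8 — Reactive power: Q = Im(S) = -1.104 VAR.
Step 9 — Apparent power: |S| = 1.104 VA.
Step 10 — Power factor: PF = P/|S| = 0.01331 (leading).

(a) P = 0.01469 W  (b) Q = -1.104 VAR  (c) S = 1.104 VA  (d) PF = 0.01331 (leading)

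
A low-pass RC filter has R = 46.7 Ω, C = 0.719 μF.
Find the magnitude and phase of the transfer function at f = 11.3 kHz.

Step 1 — Angular frequency: ω = 2π·1.13e+04 = 7.1e+04 rad/s.
Step 2 — Transfer function: H(jω) = 1/(1 + jωRC).
Step 3 — Denominator: 1 + jωRC = 1 + j·7.1e+04·46.7·7.19e-07 = 1 + j2.384.
Step 4 — H = 0.1496 - j0.3567.
Step 5 — Magnitude: |H| = 0.3868 (-8.2 dB); phase: φ = -67.2°.

|H| = 0.3868 (-8.2 dB), φ = -67.2°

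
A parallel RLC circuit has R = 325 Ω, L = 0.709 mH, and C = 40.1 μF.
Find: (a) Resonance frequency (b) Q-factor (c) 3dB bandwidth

Step 1 — Resonance: ω₀ = 1/√(LC) = 1/√(0.000709·4.01e-05) = 5931 rad/s.
Step 2 — f₀ = ω₀/(2π) = 943.9 Hz.
Step 3 — Parallel Q: Q = R/(ω₀L) = 325/(5931·0.000709) = 77.29.
Step 4 — Bandwidth: Δω = ω₀/Q = 76.73 rad/s; BW = Δω/(2π) = 12.21 Hz.

(a) f₀ = 943.9 Hz  (b) Q = 77.29  (c) BW = 12.21 Hz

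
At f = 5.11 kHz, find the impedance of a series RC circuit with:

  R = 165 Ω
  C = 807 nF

Step 1 — Angular frequency: ω = 2π·f = 2π·5110 = 3.211e+04 rad/s.
Step 2 — Component impedances:
  R: Z = R = 165 Ω
  C: Z = 1/(jωC) = -j/(ω·C) = 0 - j38.59 Ω
Step 3 — Series combination: Z_total = R + C = 165 - j38.59 Ω = 169.5∠-13.2° Ω.

Z = 165 - j38.59 Ω = 169.5∠-13.2° Ω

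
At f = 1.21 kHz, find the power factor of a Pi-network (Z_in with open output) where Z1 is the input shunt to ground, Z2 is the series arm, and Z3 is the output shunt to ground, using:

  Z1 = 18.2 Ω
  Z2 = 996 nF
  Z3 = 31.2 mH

Step 1 — Angular frequency: ω = 2π·f = 2π·1210 = 7603 rad/s.
Step 2 — Component impedances:
  Z1: Z = R = 18.2 Ω
  Z2: Z = 1/(jωC) = -j/(ω·C) = 0 - j132.1 Ω
  Z3: Z = jωL = j·7603·0.0312 = 0 + j237.2 Ω
Step 3 — With open output, the series arm Z2 and the output shunt Z3 appear in series to ground: Z2 + Z3 = 0 + j105.1 Ω.
Step 4 — Parallel with input shunt Z1: Z_in = Z1 || (Z2 + Z3) = 17.67 + j3.059 Ω = 17.93∠9.8° Ω.
Step 5 — Power factor: PF = cos(φ) = Re(Z)/|Z| = 17.6705/17.9333 = 0.9853.
Step 6 — Type: Im(Z) = 3.059 ⇒ lagging (phase φ = 9.8°).

PF = 0.9853 (lagging, φ = 9.8°)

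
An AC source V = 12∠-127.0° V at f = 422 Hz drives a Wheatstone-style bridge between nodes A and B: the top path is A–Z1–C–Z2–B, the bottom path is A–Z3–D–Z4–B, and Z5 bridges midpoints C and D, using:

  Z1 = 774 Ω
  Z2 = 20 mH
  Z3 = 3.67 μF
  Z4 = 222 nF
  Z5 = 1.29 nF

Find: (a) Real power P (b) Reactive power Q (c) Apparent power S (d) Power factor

Step 1 — Angular frequency: ω = 2π·f = 2π·422 = 2652 rad/s.
Step 2 — Component impedances:
  Z1: Z = R = 774 Ω
  Z2: Z = jωL = j·2652·0.02 = 0 + j53.03 Ω
  Z3: Z = 1/(jωC) = -j/(ω·C) = 0 - j102.8 Ω
  Z4: Z = 1/(jωC) = -j/(ω·C) = 0 - j1699 Ω
  Z5: Z = 1/(jωC) = -j/(ω·C) = 0 - j2.924e+05 Ω
Step 3 — Bridge requires nodal analysis (the Z5 bridge couples midpoints C and D, so the two paths cannot be reduced to a simple series/parallel combination). Setting node B to ground and injecting 1 A at node A, the 3-node admittance system at A, C, D solves to V_A = Z_AB = 685.8 - j250.6 Ω = 730.2∠-20.1° Ω.
Step 4 — Source phasor: V = 12∠-127.0° V = -7.222 - j9.584 V.
Step 5 — Current: I = V / Z = -0.004786 - j0.01572 A = 0.01643∠-106.9° A.
Step 6 — Complex power: S = V·I* = 0.1852 - j0.06767 VA.
Step 7 — Real power: P = Re(S) = 0.1852 W.
Step 8 — Reactive power: Q = Im(S) = -0.06767 VAR.
Step 9 — Apparent power: |S| = 0.1972 VA.
Step 10 — Power factor: PF = P/|S| = 0.9393 (leading).

(a) P = 0.1852 W  (b) Q = -0.06767 VAR  (c) S = 0.1972 VA  (d) PF = 0.9393 (leading)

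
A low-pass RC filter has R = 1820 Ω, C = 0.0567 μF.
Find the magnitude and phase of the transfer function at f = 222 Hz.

Step 1 — Angular frequency: ω = 2π·222 = 1395 rad/s.
Step 2 — Transfer function: H(jω) = 1/(1 + jωRC).
Step 3 — Denominator: 1 + jωRC = 1 + j·1395·1820·5.67e-08 = 1 + j0.1439.
Step 4 — H = 0.9797 - j0.141.
Step 5 — Magnitude: |H| = 0.9898 (-0.1 dB); phase: φ = -8.2°.

|H| = 0.9898 (-0.1 dB), φ = -8.2°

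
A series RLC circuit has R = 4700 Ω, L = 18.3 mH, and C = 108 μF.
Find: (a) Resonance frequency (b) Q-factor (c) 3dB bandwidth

Step 1 — Resonance: ω₀ = 1/√(LC) = 1/√(0.0183·0.000108) = 711.3 rad/s.
Step 2 — f₀ = ω₀/(2π) = 113.2 Hz.
Step 3 — Series Q: Q = ω₀L/R = 711.3·0.0183/4700 = 0.00277.
Step 4 — Bandwidth: Δω = ω₀/Q = 2.568e+05 rad/s; BW = Δω/(2π) = 4.088e+04 Hz.

(a) f₀ = 113.2 Hz  (b) Q = 0.00277  (c) BW = 4.088e+04 Hz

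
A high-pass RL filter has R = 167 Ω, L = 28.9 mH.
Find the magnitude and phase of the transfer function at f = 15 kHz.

Step 1 — Angular frequency: ω = 2π·1.5e+04 = 9.425e+04 rad/s.
Step 2 — Transfer function: H(jω) = jωL/(R + jωL).
Step 3 — Numerator jωL = j·2724; denominator R + jωL = 167 + j2724.
Step 4 — H = 0.9963 + j0.06108.
Step 5 — Magnitude: |H| = 0.9981 (-0.0 dB); phase: φ = 3.5°.

|H| = 0.9981 (-0.0 dB), φ = 3.5°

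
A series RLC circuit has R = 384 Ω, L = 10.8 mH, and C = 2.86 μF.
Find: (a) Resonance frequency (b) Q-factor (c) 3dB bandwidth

Step 1 — Resonance: ω₀ = 1/√(LC) = 1/√(0.0108·2.86e-06) = 5690 rad/s.
Step 2 — f₀ = ω₀/(2π) = 905.6 Hz.
Step 3 — Series Q: Q = ω₀L/R = 5690·0.0108/384 = 0.16.
Step 4 — Bandwidth: Δω = ω₀/Q = 3.556e+04 rad/s; BW = Δω/(2π) = 5659 Hz.

(a) f₀ = 905.6 Hz  (b) Q = 0.16  (c) BW = 5659 Hz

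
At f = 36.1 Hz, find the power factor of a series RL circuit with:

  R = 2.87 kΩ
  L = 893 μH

Step 1 — Angular frequency: ω = 2π·f = 2π·36.1 = 226.8 rad/s.
Step 2 — Component impedances:
  R: Z = R = 2870 Ω
  L: Z = jωL = j·226.8·0.000893 = 0 + j0.2026 Ω
Step 3 — Series combination: Z_total = R + L = 2870 + j0.2026 Ω = 2870∠0.0° Ω.
Step 4 — Power factor: PF = cos(φ) = Re(Z)/|Z| = 2870/2870 = 1.
Step 5 — Type: Im(Z) = 0.2026 ⇒ lagging (phase φ = 0.0°).

PF = 1 (lagging, φ = 0.0°)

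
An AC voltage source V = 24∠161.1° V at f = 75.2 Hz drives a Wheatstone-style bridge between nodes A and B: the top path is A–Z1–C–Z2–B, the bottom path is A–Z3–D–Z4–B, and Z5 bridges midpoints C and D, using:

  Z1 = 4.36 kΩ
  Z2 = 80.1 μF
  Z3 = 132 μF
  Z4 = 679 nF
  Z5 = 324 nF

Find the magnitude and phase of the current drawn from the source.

Step 1 — Angular frequency: ω = 2π·f = 2π·75.2 = 472.5 rad/s.
Step 2 — Component impedances:
  Z1: Z = R = 4360 Ω
  Z2: Z = 1/(jωC) = -j/(ω·C) = 0 - j26.42 Ω
  Z3: Z = 1/(jωC) = -j/(ω·C) = 0 - j16.03 Ω
  Z4: Z = 1/(jωC) = -j/(ω·C) = 0 - j3117 Ω
  Z5: Z = 1/(jωC) = -j/(ω·C) = 0 - j6532 Ω
Step 3 — Bridge requires nodal analysis (the Z5 bridge couples midpoints C and D, so the two paths cannot be reduced to a simple series/parallel combination). Setting node B to ground and injecting 1 A at node A, the 3-node admittance system at A, C, D solves to V_A = Z_AB = 831.3 - j1721 Ω = 1911∠-64.2° Ω.
Step 4 — Source phasor: V = 24∠161.1° V = -22.71 + j7.774 V.
Step 5 — Ohm's law: I = V / Z_total = (-22.71 + j7.774) / (831.3 - j1721) = -0.008828 - j0.008928 A.
Step 6 — Convert to polar: |I| = 0.01256 A, ∠I = -134.7°.

I = 0.01256∠-134.7° A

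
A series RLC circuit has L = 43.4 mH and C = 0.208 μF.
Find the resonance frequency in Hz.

Step 1 — Resonance condition Im(Z)=0 gives ω₀ = 1/√(LC).
Step 2 — ω₀ = 1/√(0.0434·2.08e-07) = 1.053e+04 rad/s.
Step 3 — f₀ = ω₀/(2π) = 1675 Hz.

f₀ = 1675 Hz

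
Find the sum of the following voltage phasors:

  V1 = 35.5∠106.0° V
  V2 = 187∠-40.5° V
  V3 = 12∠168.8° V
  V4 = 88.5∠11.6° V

Step 1 — Convert each phasor to rectangular form:
  V1 = 35.5·(cos(106.0°) + j·sin(106.0°)) = -9.785 + j34.12 V
  V2 = 187·(cos(-40.5°) + j·sin(-40.5°)) = 142.2 - j121.4 V
  V3 = 12·(cos(168.8°) + j·sin(168.8°)) = -11.77 + j2.331 V
  V4 = 88.5·(cos(11.6°) + j·sin(11.6°)) = 86.69 + j17.8 V
Step 2 — Sum components: V_total = 207.3 - j67.2 V.
Step 3 — Convert to polar: |V_total| = 217.9 V, ∠V_total = -18.0°.

V_total = 217.9∠-18.0° V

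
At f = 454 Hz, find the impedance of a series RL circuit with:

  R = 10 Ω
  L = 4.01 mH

Step 1 — Angular frequency: ω = 2π·f = 2π·454 = 2853 rad/s.
Step 2 — Component impedances:
  R: Z = R = 10 Ω
  L: Z = jωL = j·2853·0.00401 = 0 + j11.44 Ω
Step 3 — Series combination: Z_total = R + L = 10 + j11.44 Ω = 15.19∠48.8° Ω.

Z = 10 + j11.44 Ω = 15.19∠48.8° Ω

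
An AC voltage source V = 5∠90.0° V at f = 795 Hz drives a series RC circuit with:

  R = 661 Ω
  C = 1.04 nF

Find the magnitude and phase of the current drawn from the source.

Step 1 — Angular frequency: ω = 2π·f = 2π·795 = 4995 rad/s.
Step 2 — Component impedances:
  R: Z = R = 661 Ω
  C: Z = 1/(jωC) = -j/(ω·C) = 0 - j1.925e+05 Ω
Step 3 — Series combination: Z_total = R + C = 661 - j1.925e+05 Ω = 1.925e+05∠-89.8° Ω.
Step 4 — Source phasor: V = 5∠90.0° V = 0 + j5 V.
Step 5 — Ohm's law: I = V / Z_total = (0 + j5) / (661 - j1.925e+05) = -2.597e-05 + j8.919e-08 A.
Step 6 — Convert to polar: |I| = 2.597e-05 A, ∠I = 179.8°.

I = 2.597e-05∠179.8° A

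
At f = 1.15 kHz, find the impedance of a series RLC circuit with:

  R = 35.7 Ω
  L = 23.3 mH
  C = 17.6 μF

Step 1 — Angular frequency: ω = 2π·f = 2π·1150 = 7226 rad/s.
Step 2 — Component impedances:
  R: Z = R = 35.7 Ω
  L: Z = jωL = j·7226·0.0233 = 0 + j168.4 Ω
  C: Z = 1/(jωC) = -j/(ω·C) = 0 - j7.863 Ω
Step 3 — Series combination: Z_total = R + L + C = 35.7 + j160.5 Ω = 164.4∠77.5° Ω.

Z = 35.7 + j160.5 Ω = 164.4∠77.5° Ω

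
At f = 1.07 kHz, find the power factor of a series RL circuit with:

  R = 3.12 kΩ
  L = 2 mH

Step 1 — Angular frequency: ω = 2π·f = 2π·1070 = 6723 rad/s.
Step 2 — Component impedances:
  R: Z = R = 3120 Ω
  L: Z = jωL = j·6723·0.002 = 0 + j13.45 Ω
Step 3 — Series combination: Z_total = R + L = 3120 + j13.45 Ω = 3120∠0.2° Ω.
Step 4 — Power factor: PF = cos(φ) = Re(Z)/|Z| = 3120/3120 = 1.
Step 5 — Type: Im(Z) = 13.45 ⇒ lagging (phase φ = 0.2°).

PF = 1 (lagging, φ = 0.2°)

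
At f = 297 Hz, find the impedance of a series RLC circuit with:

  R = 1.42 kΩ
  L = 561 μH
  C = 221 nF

Step 1 — Angular frequency: ω = 2π·f = 2π·297 = 1866 rad/s.
Step 2 — Component impedances:
  R: Z = R = 1420 Ω
  L: Z = jωL = j·1866·0.000561 = 0 + j1.047 Ω
  C: Z = 1/(jωC) = -j/(ω·C) = 0 - j2425 Ω
Step 3 — Series combination: Z_total = R + L + C = 1420 - j2424 Ω = 2809∠-59.6° Ω.

Z = 1420 - j2424 Ω = 2809∠-59.6° Ω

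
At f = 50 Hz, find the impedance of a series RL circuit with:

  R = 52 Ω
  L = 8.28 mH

Step 1 — Angular frequency: ω = 2π·f = 2π·50 = 314.2 rad/s.
Step 2 — Component impedances:
  R: Z = R = 52 Ω
  L: Z = jωL = j·314.2·0.00828 = 0 + j2.601 Ω
Step 3 — Series combination: Z_total = R + L = 52 + j2.601 Ω = 52.07∠2.9° Ω.

Z = 52 + j2.601 Ω = 52.07∠2.9° Ω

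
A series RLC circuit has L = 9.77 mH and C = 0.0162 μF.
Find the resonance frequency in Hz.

Step 1 — Resonance condition Im(Z)=0 gives ω₀ = 1/√(LC).
Step 2 — ω₀ = 1/√(0.00977·1.62e-08) = 7.949e+04 rad/s.
Step 3 — f₀ = ω₀/(2π) = 1.265e+04 Hz.

f₀ = 1.265e+04 Hz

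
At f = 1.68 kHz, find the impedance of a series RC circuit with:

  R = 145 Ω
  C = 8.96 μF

Step 1 — Angular frequency: ω = 2π·f = 2π·1680 = 1.056e+04 rad/s.
Step 2 — Component impedances:
  R: Z = R = 145 Ω
  C: Z = 1/(jωC) = -j/(ω·C) = 0 - j10.57 Ω
Step 3 — Series combination: Z_total = R + C = 145 - j10.57 Ω = 145.4∠-4.2° Ω.

Z = 145 - j10.57 Ω = 145.4∠-4.2° Ω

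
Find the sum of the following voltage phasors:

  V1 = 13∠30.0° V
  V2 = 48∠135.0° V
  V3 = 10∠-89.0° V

Step 1 — Convert each phasor to rectangular form:
  V1 = 13·(cos(30.0°) + j·sin(30.0°)) = 11.26 + j6.5 V
  V2 = 48·(cos(135.0°) + j·sin(135.0°)) = -33.94 + j33.94 V
  V3 = 10·(cos(-89.0°) + j·sin(-89.0°)) = 0.1745 - j9.998 V
Step 2 — Sum components: V_total = -22.51 + j30.44 V.
Step 3 — Convert to polar: |V_total| = 37.86 V, ∠V_total = 126.5°.

V_total = 37.86∠126.5° V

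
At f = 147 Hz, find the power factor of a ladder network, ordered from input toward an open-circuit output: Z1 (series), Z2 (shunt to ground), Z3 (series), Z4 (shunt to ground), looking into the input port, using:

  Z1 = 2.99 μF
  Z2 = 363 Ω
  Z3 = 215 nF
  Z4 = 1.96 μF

Step 1 — Angular frequency: ω = 2π·f = 2π·147 = 923.6 rad/s.
Step 2 — Component impedances:
  Z1: Z = 1/(jωC) = -j/(ω·C) = 0 - j362.1 Ω
  Z2: Z = R = 363 Ω
  Z3: Z = 1/(jωC) = -j/(ω·C) = 0 - j5036 Ω
  Z4: Z = 1/(jωC) = -j/(ω·C) = 0 - j552.4 Ω
Step 3 — Ladder network (open output): work backward from the far end, alternating series and parallel combinations. Z_in = 361.5 - j385.6 Ω = 528.5∠-46.8° Ω.
Step 4 — Power factor: PF = cos(φ) = Re(Z)/|Z| = 361.47/528.52 = 0.6839.
Step 5 — Type: Im(Z) = -385.6 ⇒ leading (phase φ = -46.8°).

PF = 0.6839 (leading, φ = -46.8°)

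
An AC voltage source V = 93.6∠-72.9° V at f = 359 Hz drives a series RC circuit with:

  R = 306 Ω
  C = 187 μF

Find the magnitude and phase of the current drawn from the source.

Step 1 — Angular frequency: ω = 2π·f = 2π·359 = 2256 rad/s.
Step 2 — Component impedances:
  R: Z = R = 306 Ω
  C: Z = 1/(jωC) = -j/(ω·C) = 0 - j2.371 Ω
Step 3 — Series combination: Z_total = R + C = 306 - j2.371 Ω = 306∠-0.4° Ω.
Step 4 — Source phasor: V = 93.6∠-72.9° V = 27.52 - j89.46 V.
Step 5 — Ohm's law: I = V / Z_total = (27.52 - j89.46) / (306 - j2.371) = 0.0922 - j0.2916 A.
Step 6 — Convert to polar: |I| = 0.3059 A, ∠I = -72.5°.

I = 0.3059∠-72.5° A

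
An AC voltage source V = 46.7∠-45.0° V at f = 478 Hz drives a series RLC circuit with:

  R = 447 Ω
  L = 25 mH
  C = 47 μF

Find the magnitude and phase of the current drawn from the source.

Step 1 — Angular frequency: ω = 2π·f = 2π·478 = 3003 rad/s.
Step 2 — Component impedances:
  R: Z = R = 447 Ω
  L: Z = jωL = j·3003·0.025 = 0 + j75.08 Ω
  C: Z = 1/(jωC) = -j/(ω·C) = 0 - j7.084 Ω
Step 3 — Series combination: Z_total = R + L + C = 447 + j68 Ω = 452.1∠8.6° Ω.
Step 4 — Source phasor: V = 46.7∠-45.0° V = 33.02 - j33.02 V.
Step 5 — Ohm's law: I = V / Z_total = (33.02 - j33.02) / (447 + j68) = 0.06122 - j0.08319 A.
Step 6 — Convert to polar: |I| = 0.1033 A, ∠I = -53.6°.

I = 0.1033∠-53.6° A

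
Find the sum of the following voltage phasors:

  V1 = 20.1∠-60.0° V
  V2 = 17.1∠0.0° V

Step 1 — Convert each phasor to rectangular form:
  V1 = 20.1·(cos(-60.0°) + j·sin(-60.0°)) = 10.05 - j17.41 V
  V2 = 17.1·(cos(0.0°) + j·sin(0.0°)) = 17.1 V
Step 2 — Sum components: V_total = 27.15 - j17.41 V.
Step 3 — Convert to polar: |V_total| = 32.25 V, ∠V_total = -32.7°.

V_total = 32.25∠-32.7° V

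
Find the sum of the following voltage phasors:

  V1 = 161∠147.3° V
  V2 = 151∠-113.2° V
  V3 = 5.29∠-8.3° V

Step 1 — Convert each phasor to rectangular form:
  V1 = 161·(cos(147.3°) + j·sin(147.3°)) = -135.5 + j86.98 V
  V2 = 151·(cos(-113.2°) + j·sin(-113.2°)) = -59.49 - j138.8 V
  V3 = 5.29·(cos(-8.3°) + j·sin(-8.3°)) = 5.235 - j0.7636 V
Step 2 — Sum components: V_total = -189.7 - j52.57 V.
Step 3 — Convert to polar: |V_total| = 196.9 V, ∠V_total = -164.5°.

V_total = 196.9∠-164.5° V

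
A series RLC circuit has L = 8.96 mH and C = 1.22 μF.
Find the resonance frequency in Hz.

Step 1 — Resonance condition Im(Z)=0 gives ω₀ = 1/√(LC).
Step 2 — ω₀ = 1/√(0.00896·1.22e-06) = 9565 rad/s.
Step 3 — f₀ = ω₀/(2π) = 1522 Hz.

f₀ = 1522 Hz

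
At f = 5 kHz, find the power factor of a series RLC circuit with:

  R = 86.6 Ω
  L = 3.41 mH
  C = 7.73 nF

Step 1 — Angular frequency: ω = 2π·f = 2π·5000 = 3.142e+04 rad/s.
Step 2 — Component impedances:
  R: Z = R = 86.6 Ω
  L: Z = jωL = j·3.142e+04·0.00341 = 0 + j107.1 Ω
  C: Z = 1/(jωC) = -j/(ω·C) = 0 - j4118 Ω
Step 3 — Series combination: Z_total = R + L + C = 86.6 - j4011 Ω = 4012∠-88.8° Ω.
Step 4 — Power factor: PF = cos(φ) = Re(Z)/|Z| = 86.6/4012 = 0.02159.
Step 5 — Type: Im(Z) = -4011 ⇒ leading (phase φ = -88.8°).

PF = 0.02159 (leading, φ = -88.8°)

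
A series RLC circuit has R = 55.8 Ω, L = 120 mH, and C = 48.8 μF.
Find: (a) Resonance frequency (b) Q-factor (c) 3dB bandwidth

Step 1 — Resonance: ω₀ = 1/√(LC) = 1/√(0.12·4.88e-05) = 413.2 rad/s.
Step 2 — f₀ = ω₀/(2π) = 65.77 Hz.
Step 3 — Series Q: Q = ω₀L/R = 413.2·0.12/55.8 = 0.8887.
Step 4 — Bandwidth: Δω = ω₀/Q = 465 rad/s; BW = Δω/(2π) = 74.01 Hz.

(a) f₀ = 65.77 Hz  (b) Q = 0.8887  (c) BW = 74.01 Hz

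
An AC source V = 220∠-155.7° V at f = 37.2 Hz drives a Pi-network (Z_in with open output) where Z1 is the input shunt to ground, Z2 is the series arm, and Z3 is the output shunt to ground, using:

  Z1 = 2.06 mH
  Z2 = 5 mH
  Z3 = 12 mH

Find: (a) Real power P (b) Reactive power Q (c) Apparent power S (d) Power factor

Step 1 — Angular frequency: ω = 2π·f = 2π·37.2 = 233.7 rad/s.
Step 2 — Component impedances:
  Z1: Z = jωL = j·233.7·0.00206 = 0 + j0.4815 Ω
  Z2: Z = jωL = j·233.7·0.005 = 0 + j1.169 Ω
  Z3: Z = jωL = j·233.7·0.012 = 0 + j2.805 Ω
Step 3 — With open output, the series arm Z2 and the output shunt Z3 appear in series to ground: Z2 + Z3 = 0 + j3.973 Ω.
Step 4 — Parallel with input shunt Z1: Z_in = Z1 || (Z2 + Z3) = 0 + j0.4295 Ω = 0.4295∠90.0° Ω.
Step 5 — Source phasor: V = 220∠-155.7° V = -200.5 - j90.53 V.
Step 6 — Current: I = V / Z = -210.8 + j466.9 A = 512.3∠114.3° A.
Step 7 — Complex power: S = V·I* = 0 + j1.127e+05 VA.
Step 8 — Real power: P = Re(S) = 0 W.
Step 9 — Reactive power: Q = Im(S) = 1.127e+05 VAR.
Step 10 — Apparent power: |S| = 1.127e+05 VA.
Step 11 — Power factor: PF = P/|S| = 0 (lagging).

(a) P = 0 W  (b) Q = 1.127e+05 VAR  (c) S = 1.127e+05 VA  (d) PF = 0 (lagging)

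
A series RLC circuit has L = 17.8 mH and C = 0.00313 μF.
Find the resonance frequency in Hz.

Step 1 — Resonance condition Im(Z)=0 gives ω₀ = 1/√(LC).
Step 2 — ω₀ = 1/√(0.0178·3.13e-09) = 1.34e+05 rad/s.
Step 3 — f₀ = ω₀/(2π) = 2.132e+04 Hz.

f₀ = 2.132e+04 Hz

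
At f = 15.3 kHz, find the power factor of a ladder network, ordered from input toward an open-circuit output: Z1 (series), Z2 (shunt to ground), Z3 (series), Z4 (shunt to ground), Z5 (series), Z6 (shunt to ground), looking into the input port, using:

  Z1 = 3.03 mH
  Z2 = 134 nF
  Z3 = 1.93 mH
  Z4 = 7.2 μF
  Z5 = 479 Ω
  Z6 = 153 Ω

Step 1 — Angular frequency: ω = 2π·f = 2π·1.53e+04 = 9.613e+04 rad/s.
Step 2 — Component impedances:
  Z1: Z = jωL = j·9.613e+04·0.00303 = 0 + j291.3 Ω
  Z2: Z = 1/(jωC) = -j/(ω·C) = 0 - j77.63 Ω
  Z3: Z = jωL = j·9.613e+04·0.00193 = 0 + j185.5 Ω
  Z4: Z = 1/(jωC) = -j/(ω·C) = 0 - j1.445 Ω
  Z5: Z = R = 479 Ω
  Z6: Z = R = 153 Ω
Step 3 — Ladder network (open output): work backward from the far end, alternating series and parallel combinations. Z_in = 0.001756 + j157 Ω = 157∠90.0° Ω.
Step 4 — Power factor: PF = cos(φ) = Re(Z)/|Z| = 0.001756/157 = 1.118e-05.
Step 5 — Type: Im(Z) = 157 ⇒ lagging (phase φ = 90.0°).

PF = 1.118e-05 (lagging, φ = 90.0°)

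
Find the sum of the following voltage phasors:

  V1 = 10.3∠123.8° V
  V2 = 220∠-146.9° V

Step 1 — Convert each phasor to rectangular form:
  V1 = 10.3·(cos(123.8°) + j·sin(123.8°)) = -5.73 + j8.559 V
  V2 = 220·(cos(-146.9°) + j·sin(-146.9°)) = -184.3 - j120.1 V
Step 2 — Sum components: V_total = -190 - j111.6 V.
Step 3 — Convert to polar: |V_total| = 220.4 V, ∠V_total = -149.6°.

V_total = 220.4∠-149.6° V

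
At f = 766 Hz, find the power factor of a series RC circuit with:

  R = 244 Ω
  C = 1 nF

Step 1 — Angular frequency: ω = 2π·f = 2π·766 = 4813 rad/s.
Step 2 — Component impedances:
  R: Z = R = 244 Ω
  C: Z = 1/(jωC) = -j/(ω·C) = 0 - j2.078e+05 Ω
Step 3 — Series combination: Z_total = R + C = 244 - j2.078e+05 Ω = 2.078e+05∠-89.9° Ω.
Step 4 — Power factor: PF = cos(φ) = Re(Z)/|Z| = 244/2.078e+05 = 0.001174.
Step 5 — Type: Im(Z) = -2.078e+05 ⇒ leading (phase φ = -89.9°).

PF = 0.001174 (leading, φ = -89.9°)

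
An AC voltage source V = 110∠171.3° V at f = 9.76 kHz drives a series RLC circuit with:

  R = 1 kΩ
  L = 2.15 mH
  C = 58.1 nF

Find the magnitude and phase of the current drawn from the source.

Step 1 — Angular frequency: ω = 2π·f = 2π·9760 = 6.132e+04 rad/s.
Step 2 — Component impedances:
  R: Z = R = 1000 Ω
  L: Z = jωL = j·6.132e+04·0.00215 = 0 + j131.8 Ω
  C: Z = 1/(jωC) = -j/(ω·C) = 0 - j280.7 Ω
Step 3 — Series combination: Z_total = R + L + C = 1000 - j148.8 Ω = 1011∠-8.5° Ω.
Step 4 — Source phasor: V = 110∠171.3° V = -108.7 + j16.64 V.
Step 5 — Ohm's law: I = V / Z_total = (-108.7 + j16.64) / (1000 - j148.8) = -0.1088 + j0.0004467 A.
Step 6 — Convert to polar: |I| = 0.1088 A, ∠I = 179.8°.

I = 0.1088∠179.8° A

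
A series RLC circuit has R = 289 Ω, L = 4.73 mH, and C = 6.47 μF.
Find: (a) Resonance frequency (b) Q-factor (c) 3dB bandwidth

Step 1 — Resonance condition Im(Z)=0 gives ω₀ = 1/√(LC).
Step 2 — ω₀ = 1/√(0.00473·6.47e-06) = 5716 rad/s.
Step 3 — f₀ = ω₀/(2π) = 909.8 Hz.
Step 4 — Series Q: Q = ω₀L/R = 5716·0.00473/289 = 0.09356.
Step 5 — 3dB bandwidth: Δω = ω₀/Q = 6.11e+04 rad/s; BW = Δω/(2π) = 9724 Hz.

(a) f₀ = 909.8 Hz  (b) Q = 0.09356  (c) BW = 9724 Hz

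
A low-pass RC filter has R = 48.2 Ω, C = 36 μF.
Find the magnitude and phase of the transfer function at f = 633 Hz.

Step 1 — Angular frequency: ω = 2π·633 = 3977 rad/s.
Step 2 — Transfer function: H(jω) = 1/(1 + jωRC).
Step 3 — Denominator: 1 + jωRC = 1 + j·3977·48.2·3.6e-05 = 1 + j6.901.
Step 4 — H = 0.02056 - j0.1419.
Step 5 — Magnitude: |H| = 0.1434 (-16.9 dB); phase: φ = -81.8°.

|H| = 0.1434 (-16.9 dB), φ = -81.8°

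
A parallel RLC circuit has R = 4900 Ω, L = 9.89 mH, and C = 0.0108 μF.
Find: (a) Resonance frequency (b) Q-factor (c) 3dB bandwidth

Step 1 — Resonance: ω₀ = 1/√(LC) = 1/√(0.00989·1.08e-08) = 9.676e+04 rad/s.
Step 2 — f₀ = ω₀/(2π) = 1.54e+04 Hz.
Step 3 — Parallel Q: Q = R/(ω₀L) = 4900/(9.676e+04·0.00989) = 5.12.
Step 4 — Bandwidth: Δω = ω₀/Q = 1.89e+04 rad/s; BW = Δω/(2π) = 3007 Hz.

(a) f₀ = 1.54e+04 Hz  (b) Q = 5.12  (c) BW = 3007 Hz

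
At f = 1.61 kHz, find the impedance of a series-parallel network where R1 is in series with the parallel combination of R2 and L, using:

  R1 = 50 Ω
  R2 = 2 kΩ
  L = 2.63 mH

Step 1 — Angular frequency: ω = 2π·f = 2π·1610 = 1.012e+04 rad/s.
Step 2 — Component impedances:
  R1: Z = R = 50 Ω
  R2: Z = R = 2000 Ω
  L: Z = jωL = j·1.012e+04·0.00263 = 0 + j26.6 Ω
Step 3 — Parallel branch: R2 || L = 1/(1/R2 + 1/L) = 0.3538 + j26.6 Ω.
Step 4 — Series with R1: Z_total = R1 + (R2 || L) = 50.35 + j26.6 Ω = 56.95∠27.8° Ω.

Z = 50.35 + j26.6 Ω = 56.95∠27.8° Ω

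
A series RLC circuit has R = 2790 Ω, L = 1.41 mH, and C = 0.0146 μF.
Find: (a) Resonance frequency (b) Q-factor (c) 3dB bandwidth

Step 1 — Resonance: ω₀ = 1/√(LC) = 1/√(0.00141·1.46e-08) = 2.204e+05 rad/s.
Step 2 — f₀ = ω₀/(2π) = 3.508e+04 Hz.
Step 3 — Series Q: Q = ω₀L/R = 2.204e+05·0.00141/2790 = 0.1114.
Step 4 — Bandwidth: Δω = ω₀/Q = 1.979e+06 rad/s; BW = Δω/(2π) = 3.149e+05 Hz.

(a) f₀ = 3.508e+04 Hz  (b) Q = 0.1114  (c) BW = 3.149e+05 Hz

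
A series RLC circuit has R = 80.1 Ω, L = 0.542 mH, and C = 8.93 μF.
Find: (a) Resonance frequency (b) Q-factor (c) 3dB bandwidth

Step 1 — Resonance: ω₀ = 1/√(LC) = 1/√(0.000542·8.93e-06) = 1.437e+04 rad/s.
Step 2 — f₀ = ω₀/(2π) = 2288 Hz.
Step 3 — Series Q: Q = ω₀L/R = 1.437e+04·0.000542/80.1 = 0.09726.
Step 4 — Bandwidth: Δω = ω₀/Q = 1.478e+05 rad/s; BW = Δω/(2π) = 2.352e+04 Hz.

(a) f₀ = 2288 Hz  (b) Q = 0.09726  (c) BW = 2.352e+04 Hz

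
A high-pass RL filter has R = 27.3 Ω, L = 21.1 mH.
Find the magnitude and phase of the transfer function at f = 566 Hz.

Step 1 — Angular frequency: ω = 2π·566 = 3556 rad/s.
Step 2 — Transfer function: H(jω) = jωL/(R + jωL).
Step 3 — Numerator jωL = j·75.04; denominator R + jωL = 27.3 + j75.04.
Step 4 — H = 0.8831 + j0.3213.
Step 5 — Magnitude: |H| = 0.9397 (-0.5 dB); phase: φ = 20.0°.

|H| = 0.9397 (-0.5 dB), φ = 20.0°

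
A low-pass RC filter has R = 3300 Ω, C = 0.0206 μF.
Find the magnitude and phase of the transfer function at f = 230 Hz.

Step 1 — Angular frequency: ω = 2π·230 = 1445 rad/s.
Step 2 — Transfer function: H(jω) = 1/(1 + jωRC).
Step 3 — Denominator: 1 + jωRC = 1 + j·1445·3300·2.06e-08 = 1 + j0.09824.
Step 4 — H = 0.9904 - j0.0973.
Step 5 — Magnitude: |H| = 0.9952 (-0.0 dB); phase: φ = -5.6°.

|H| = 0.9952 (-0.0 dB), φ = -5.6°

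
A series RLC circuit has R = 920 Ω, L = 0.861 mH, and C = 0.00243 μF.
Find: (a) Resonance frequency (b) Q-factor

Step 1 — Resonance condition Im(Z)=0 gives ω₀ = 1/√(LC).
Step 2 — ω₀ = 1/√(0.000861·2.43e-09) = 6.913e+05 rad/s.
Step 3 — f₀ = ω₀/(2π) = 1.1e+05 Hz.
Step 4 — Series Q: Q = ω₀L/R = 6.913e+05·0.000861/920 = 0.647.

(a) f₀ = 1.1e+05 Hz  (b) Q = 0.647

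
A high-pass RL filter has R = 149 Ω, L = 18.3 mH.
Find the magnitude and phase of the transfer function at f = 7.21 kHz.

Step 1 — Angular frequency: ω = 2π·7210 = 4.53e+04 rad/s.
Step 2 — Transfer function: H(jω) = jωL/(R + jωL).
Step 3 — Numerator jωL = j·829; denominator R + jωL = 149 + j829.
Step 4 — H = 0.9687 + j0.1741.
Step 5 — Magnitude: |H| = 0.9842 (-0.1 dB); phase: φ = 10.2°.

|H| = 0.9842 (-0.1 dB), φ = 10.2°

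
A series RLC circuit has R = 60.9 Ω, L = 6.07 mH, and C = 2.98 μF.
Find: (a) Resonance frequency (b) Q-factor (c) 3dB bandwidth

Step 1 — Resonance: ω₀ = 1/√(LC) = 1/√(0.00607·2.98e-06) = 7435 rad/s.
Step 2 — f₀ = ω₀/(2π) = 1183 Hz.
Step 3 — Series Q: Q = ω₀L/R = 7435·0.00607/60.9 = 0.7411.
Step 4 — Bandwidth: Δω = ω₀/Q = 1.003e+04 rad/s; BW = Δω/(2π) = 1597 Hz.

(a) f₀ = 1183 Hz  (b) Q = 0.7411  (c) BW = 1597 Hz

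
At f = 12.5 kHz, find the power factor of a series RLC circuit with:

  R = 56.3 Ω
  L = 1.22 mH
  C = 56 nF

Step 1 — Angular frequency: ω = 2π·f = 2π·1.25e+04 = 7.854e+04 rad/s.
Step 2 — Component impedances:
  R: Z = R = 56.3 Ω
  L: Z = jωL = j·7.854e+04·0.00122 = 0 + j95.82 Ω
  C: Z = 1/(jωC) = -j/(ω·C) = 0 - j227.4 Ω
Step 3 — Series combination: Z_total = R + L + C = 56.3 - j131.5 Ω = 143.1∠-66.8° Ω.
Step 4 — Power factor: PF = cos(φ) = Re(Z)/|Z| = 56.3/143.09 = 0.3935.
Step 5 — Type: Im(Z) = -131.5 ⇒ leading (phase φ = -66.8°).

PF = 0.3935 (leading, φ = -66.8°)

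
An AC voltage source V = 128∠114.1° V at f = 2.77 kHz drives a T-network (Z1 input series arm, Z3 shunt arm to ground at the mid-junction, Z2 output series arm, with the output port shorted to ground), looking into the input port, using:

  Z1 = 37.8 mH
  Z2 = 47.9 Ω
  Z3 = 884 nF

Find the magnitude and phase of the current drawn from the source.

Step 1 — Angular frequency: ω = 2π·f = 2π·2770 = 1.74e+04 rad/s.
Step 2 — Component impedances:
  Z1: Z = jωL = j·1.74e+04·0.0378 = 0 + j657.9 Ω
  Z2: Z = R = 47.9 Ω
  Z3: Z = 1/(jωC) = -j/(ω·C) = 0 - j65 Ω
Step 3 — With the output port shorted to ground, the output series arm Z2 runs from the junction to ground; the shunt arm Z3 also runs from the junction to ground. They appear in parallel: Z3 || Z2 = 31.04 - j22.88 Ω.
Step 4 — Series with input arm Z1: Z_in = Z1 + (Z3 || Z2) = 31.04 + j635 Ω = 635.8∠87.2° Ω.
Step 5 — Source phasor: V = 128∠114.1° V = -52.27 + j116.8 V.
Step 6 — Ohm's law: I = V / Z_total = (-52.27 + j116.8) / (31.04 + j635) = 0.1795 + j0.09108 A.
Step 7 — Convert to polar: |I| = 0.2013 A, ∠I = 26.9°.

I = 0.2013∠26.9° A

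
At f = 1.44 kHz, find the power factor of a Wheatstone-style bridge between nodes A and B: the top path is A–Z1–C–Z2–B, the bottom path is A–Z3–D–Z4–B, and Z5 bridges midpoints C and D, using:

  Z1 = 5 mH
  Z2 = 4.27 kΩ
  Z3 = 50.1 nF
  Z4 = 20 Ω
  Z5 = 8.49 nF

Step 1 — Angular frequency: ω = 2π·f = 2π·1440 = 9048 rad/s.
Step 2 — Component impedances:
  Z1: Z = jωL = j·9048·0.005 = 0 + j45.24 Ω
  Z2: Z = R = 4270 Ω
  Z3: Z = 1/(jωC) = -j/(ω·C) = 0 - j2206 Ω
  Z4: Z = R = 20 Ω
  Z5: Z = 1/(jωC) = -j/(ω·C) = 0 - j1.302e+04 Ω
Step 3 — Bridge requires nodal analysis (the Z5 bridge couples midpoints C and D, so the two paths cannot be reduced to a simple series/parallel combination). Setting node B to ground and injecting 1 A at node A, the 3-node admittance system at A, C, D solves to V_A = Z_AB = 716.7 - j1567 Ω = 1723∠-65.4° Ω.
Step 4 — Power factor: PF = cos(φ) = Re(Z)/|Z| = 716.7/1723 = 0.416.
Step 5 — Type: Im(Z) = -1567 ⇒ leading (phase φ = -65.4°).

PF = 0.416 (leading, φ = -65.4°)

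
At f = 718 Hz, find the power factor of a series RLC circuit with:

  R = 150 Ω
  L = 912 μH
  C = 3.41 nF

Step 1 — Angular frequency: ω = 2π·f = 2π·718 = 4511 rad/s.
Step 2 — Component impedances:
  R: Z = R = 150 Ω
  L: Z = jωL = j·4511·0.000912 = 0 + j4.114 Ω
  C: Z = 1/(jωC) = -j/(ω·C) = 0 - j6.5e+04 Ω
Step 3 — Series combination: Z_total = R + L + C = 150 - j6.5e+04 Ω = 6.5e+04∠-89.9° Ω.
Step 4 — Power factor: PF = cos(φ) = Re(Z)/|Z| = 150/6.5e+04 = 0.002308.
Step 5 — Type: Im(Z) = -6.5e+04 ⇒ leading (phase φ = -89.9°).

PF = 0.002308 (leading, φ = -89.9°)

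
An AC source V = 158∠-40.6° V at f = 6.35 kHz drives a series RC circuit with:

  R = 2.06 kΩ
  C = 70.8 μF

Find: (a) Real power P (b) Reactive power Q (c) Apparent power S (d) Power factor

Step 1 — Angular frequency: ω = 2π·f = 2π·6350 = 3.99e+04 rad/s.
Step 2 — Component impedances:
  R: Z = R = 2060 Ω
  C: Z = 1/(jωC) = -j/(ω·C) = 0 - j0.354 Ω
Step 3 — Series combination: Z_total = R + C = 2060 - j0.354 Ω = 2060∠-0.0° Ω.
Step 4 — Source phasor: V = 158∠-40.6° V = 120 - j102.8 V.
Step 5 — Current: I = V / Z = 0.05824 - j0.0499 A = 0.0767∠-40.6° A.
Step 6 — Complex power: S = V·I* = 12.12 - j0.002083 VA.
Step 7 — Real power: P = Re(S) = 12.12 W.
Step 8 — Reactive power: Q = Im(S) = -0.002083 VAR.
Step 9 — Apparent power: |S| = 12.12 VA.
Step 10 — Power factor: PF = P/|S| = 1 (leading).

(a) P = 12.12 W  (b) Q = -0.002083 VAR  (c) S = 12.12 VA  (d) PF = 1 (leading)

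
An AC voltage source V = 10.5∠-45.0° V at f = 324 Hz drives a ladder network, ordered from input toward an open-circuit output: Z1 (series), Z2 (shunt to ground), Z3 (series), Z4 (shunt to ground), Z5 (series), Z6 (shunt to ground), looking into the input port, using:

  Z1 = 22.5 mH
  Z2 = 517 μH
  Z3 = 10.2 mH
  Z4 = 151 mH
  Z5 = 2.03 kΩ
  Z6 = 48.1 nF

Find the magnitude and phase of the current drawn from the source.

Step 1 — Angular frequency: ω = 2π·f = 2π·324 = 2036 rad/s.
Step 2 — Component impedances:
  Z1: Z = jωL = j·2036·0.0225 = 0 + j45.8 Ω
  Z2: Z = jωL = j·2036·0.000517 = 0 + j1.052 Ω
  Z3: Z = jωL = j·2036·0.0102 = 0 + j20.76 Ω
  Z4: Z = jωL = j·2036·0.151 = 0 + j307.4 Ω
  Z5: Z = R = 2030 Ω
  Z6: Z = 1/(jωC) = -j/(ω·C) = 0 - j1.021e+04 Ω
Step 3 — Ladder network (open output): work backward from the far end, alternating series and parallel combinations. Z_in = 1.815e-05 + j46.85 Ω = 46.85∠90.0° Ω.
Step 4 — Source phasor: V = 10.5∠-45.0° V = 7.425 - j7.425 V.
Step 5 — Ohm's law: I = V / Z_total = (7.425 - j7.425) / (1.815e-05 + j46.85) = -0.1585 - j0.1585 A.
Step 6 — Convert to polar: |I| = 0.2241 A, ∠I = -135.0°.

I = 0.2241∠-135.0° A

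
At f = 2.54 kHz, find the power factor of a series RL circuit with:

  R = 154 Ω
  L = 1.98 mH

Step 1 — Angular frequency: ω = 2π·f = 2π·2540 = 1.596e+04 rad/s.
Step 2 — Component impedances:
  R: Z = R = 154 Ω
  L: Z = jωL = j·1.596e+04·0.00198 = 0 + j31.6 Ω
Step 3 — Series combination: Z_total = R + L = 154 + j31.6 Ω = 157.2∠11.6° Ω.
Step 4 — Power factor: PF = cos(φ) = Re(Z)/|Z| = 154/157.2 = 0.9796.
Step 5 — Type: Im(Z) = 31.6 ⇒ lagging (phase φ = 11.6°).

PF = 0.9796 (lagging, φ = 11.6°)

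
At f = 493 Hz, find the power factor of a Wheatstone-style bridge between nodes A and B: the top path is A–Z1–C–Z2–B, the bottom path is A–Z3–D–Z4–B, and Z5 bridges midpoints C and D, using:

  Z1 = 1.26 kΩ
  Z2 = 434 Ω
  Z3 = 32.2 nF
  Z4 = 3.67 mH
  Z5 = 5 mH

Step 1 — Angular frequency: ω = 2π·f = 2π·493 = 3098 rad/s.
Step 2 — Component impedances:
  Z1: Z = R = 1260 Ω
  Z2: Z = R = 434 Ω
  Z3: Z = 1/(jωC) = -j/(ω·C) = 0 - j1.003e+04 Ω
  Z4: Z = jωL = j·3098·0.00367 = 0 + j11.37 Ω
  Z5: Z = jωL = j·3098·0.005 = 0 + j15.49 Ω
Step 3 — Bridge requires nodal analysis (the Z5 bridge couples midpoints C and D, so the two paths cannot be reduced to a simple series/parallel combination). Setting node B to ground and injecting 1 A at node A, the 3-node admittance system at A, C, D solves to V_A = Z_AB = 1246 - j130.1 Ω = 1253∠-6.0° Ω.
Step 4 — Power factor: PF = cos(φ) = Re(Z)/|Z| = 1245.8/1252.6 = 0.9946.
Step 5 — Type: Im(Z) = -130.1 ⇒ leading (phase φ = -6.0°).

PF = 0.9946 (leading, φ = -6.0°)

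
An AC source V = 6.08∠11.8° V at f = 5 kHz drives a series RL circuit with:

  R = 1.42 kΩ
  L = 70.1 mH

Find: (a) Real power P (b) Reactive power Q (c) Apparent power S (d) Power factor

Step 1 — Angular frequency: ω = 2π·f = 2π·5000 = 3.142e+04 rad/s.
Step 2 — Component impedances:
  R: Z = R = 1420 Ω
  L: Z = jωL = j·3.142e+04·0.0701 = 0 + j2202 Ω
Step 3 — Series combination: Z_total = R + L = 1420 + j2202 Ω = 2620∠57.2° Ω.
Step 4 — Source phasor: V = 6.08∠11.8° V = 5.952 + j1.243 V.
Step 5 — Current: I = V / Z = 0.00163 - j0.001652 A = 0.00232∠-45.4° A.
Step 6 — Complex power: S = V·I* = 0.007645 + j0.01186 VA.
Step 7 — Real power: P = Re(S) = 0.007645 W.
Step 8 — Reactive power: Q = Im(S) = 0.01186 VAR.
Step 9 — Apparent power: |S| = 0.01411 VA.
Step 10 — Power factor: PF = P/|S| = 0.5419 (lagging).

(a) P = 0.007645 W  (b) Q = 0.01186 VAR  (c) S = 0.01411 VA  (d) PF = 0.5419 (lagging)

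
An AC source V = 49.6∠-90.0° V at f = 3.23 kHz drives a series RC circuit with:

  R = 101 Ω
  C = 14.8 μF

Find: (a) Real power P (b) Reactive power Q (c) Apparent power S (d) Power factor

Step 1 — Angular frequency: ω = 2π·f = 2π·3230 = 2.029e+04 rad/s.
Step 2 — Component impedances:
  R: Z = R = 101 Ω
  C: Z = 1/(jωC) = -j/(ω·C) = 0 - j3.329 Ω
Step 3 — Series combination: Z_total = R + C = 101 - j3.329 Ω = 101.1∠-1.9° Ω.
Step 4 — Source phasor: V = 49.6∠-90.0° V = 0 - j49.6 V.
Step 5 — Current: I = V / Z = 0.01617 - j0.4906 A = 0.4908∠-88.1° A.
Step 6 — Complex power: S = V·I* = 24.33 - j0.8021 VA.
Step 7 — Real power: P = Re(S) = 24.33 W.
Step 8 — Reactive power: Q = Im(S) = -0.8021 VAR.
Step 9 — Apparent power: |S| = 24.34 VA.
Step 10 — Power factor: PF = P/|S| = 0.9995 (leading).

(a) P = 24.33 W  (b) Q = -0.8021 VAR  (c) S = 24.34 VA  (d) PF = 0.9995 (leading)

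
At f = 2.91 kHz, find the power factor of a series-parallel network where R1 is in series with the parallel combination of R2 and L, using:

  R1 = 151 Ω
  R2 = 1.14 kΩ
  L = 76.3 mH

Step 1 — Angular frequency: ω = 2π·f = 2π·2910 = 1.828e+04 rad/s.
Step 2 — Component impedances:
  R1: Z = R = 151 Ω
  R2: Z = R = 1140 Ω
  L: Z = jωL = j·1.828e+04·0.0763 = 0 + j1395 Ω
Step 3 — Parallel branch: R2 || L = 1/(1/R2 + 1/L) = 683.6 + j558.6 Ω.
Step 4 — Series with R1: Z_total = R1 + (R2 || L) = 834.6 + j558.6 Ω = 1004∠33.8° Ω.
Step 5 — Power factor: PF = cos(φ) = Re(Z)/|Z| = 834.555/1004.23 = 0.831.
Step 6 — Type: Im(Z) = 558.6 ⇒ lagging (phase φ = 33.8°).

PF = 0.831 (lagging, φ = 33.8°)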